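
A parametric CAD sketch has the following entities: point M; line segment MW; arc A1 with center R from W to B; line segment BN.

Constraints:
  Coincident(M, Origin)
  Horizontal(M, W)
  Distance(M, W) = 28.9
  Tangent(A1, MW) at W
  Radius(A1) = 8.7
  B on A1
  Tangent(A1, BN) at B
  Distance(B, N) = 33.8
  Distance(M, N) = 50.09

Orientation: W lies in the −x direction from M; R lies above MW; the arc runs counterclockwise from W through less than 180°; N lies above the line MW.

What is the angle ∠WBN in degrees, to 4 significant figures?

131.0°

Checks: |RB| = 8.700 ✓; ∠(RB, BN) = 90.00° ✓; |BN| = 33.80 ✓; |MN| = 50.09 ✓.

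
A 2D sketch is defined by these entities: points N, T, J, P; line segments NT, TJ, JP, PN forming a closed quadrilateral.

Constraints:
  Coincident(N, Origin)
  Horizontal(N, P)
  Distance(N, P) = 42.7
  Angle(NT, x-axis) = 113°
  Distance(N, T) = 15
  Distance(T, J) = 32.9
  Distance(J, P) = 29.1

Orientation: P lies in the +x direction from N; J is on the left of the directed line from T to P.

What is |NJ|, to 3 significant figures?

34.7

N is at the origin; N and P share the same y with |NP| = 42.7 and P in +x, so P = (42.7, 0). NT runs at 113.0° with |NT| = 15.0, so T = (-5.86, 13.8). J is determined by |TJ| = 32.9 and |JP| = 29.1 together: it lies at the intersection of circle(T, 32.9) and circle(P, 29.1). With |TP| = 50.5, the foot of the radical line on TP is 27.6 from T and the perpendicular offset is √(32.9² − 27.6²) = 17.9. Taking the left-of-TP solution: J = (25.6, 23.5).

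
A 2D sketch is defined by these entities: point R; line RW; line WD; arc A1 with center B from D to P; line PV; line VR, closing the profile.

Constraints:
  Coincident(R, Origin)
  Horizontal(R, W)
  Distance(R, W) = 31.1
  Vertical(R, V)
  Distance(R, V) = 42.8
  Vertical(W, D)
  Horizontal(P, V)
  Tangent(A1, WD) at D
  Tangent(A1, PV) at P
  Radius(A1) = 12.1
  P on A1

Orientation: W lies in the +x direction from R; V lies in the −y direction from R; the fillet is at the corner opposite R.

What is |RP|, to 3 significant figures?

46.8

R is at the origin; RW is horizontal with |RW| = 31.1 and W on the +x side, so W = (31.1, 0.00). RV is vertical with |RV| = 42.8 and V on the −y side, so V = (0.00, -42.8). The virtual corner opposite R is at (31.1, -42.8). A1 meets WD tangentially, so BD is at right angles to WD and tangency of A1 to PV means the radius BP is perpendicular to PV, with radius 12.1, so the center B sits 12.1 in from both sides at B = (19.0, -30.7). That places the tangent points at D = (31.1, -30.7) on WD and P = (19.0, -42.8) on PV. Then |RP| = |P − R| = 46.8.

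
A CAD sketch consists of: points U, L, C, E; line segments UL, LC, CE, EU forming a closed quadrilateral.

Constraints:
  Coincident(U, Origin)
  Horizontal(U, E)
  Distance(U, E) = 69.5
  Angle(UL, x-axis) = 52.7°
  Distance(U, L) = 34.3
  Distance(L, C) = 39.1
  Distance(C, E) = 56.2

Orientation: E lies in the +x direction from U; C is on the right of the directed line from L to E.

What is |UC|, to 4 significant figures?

18.34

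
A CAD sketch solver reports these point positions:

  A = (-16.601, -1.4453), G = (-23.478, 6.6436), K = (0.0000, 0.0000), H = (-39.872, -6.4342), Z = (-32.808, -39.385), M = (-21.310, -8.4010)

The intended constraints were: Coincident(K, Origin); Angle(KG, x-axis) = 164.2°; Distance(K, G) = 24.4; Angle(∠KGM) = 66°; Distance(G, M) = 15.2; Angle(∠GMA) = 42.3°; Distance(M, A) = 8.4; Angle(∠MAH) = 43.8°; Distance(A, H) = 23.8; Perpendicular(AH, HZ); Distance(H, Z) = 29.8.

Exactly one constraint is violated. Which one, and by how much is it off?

Distance(H, Z) = 29.8 — off by 3.90.

K = (0.00, 0.00) ✓; KG at 164.2° ✓; |KG| = 24.40 ✓; ∠KGM = 66.00° ✓; |GM| = 15.20 ✓; ∠GMA = 42.30° ✓; |MA| = 8.400 ✓; ∠MAH = 43.80° ✓; |AH| = 23.80 ✓; ∠(AH, HZ) = 90.00° ✓; |HZ| = 33.70 ✗.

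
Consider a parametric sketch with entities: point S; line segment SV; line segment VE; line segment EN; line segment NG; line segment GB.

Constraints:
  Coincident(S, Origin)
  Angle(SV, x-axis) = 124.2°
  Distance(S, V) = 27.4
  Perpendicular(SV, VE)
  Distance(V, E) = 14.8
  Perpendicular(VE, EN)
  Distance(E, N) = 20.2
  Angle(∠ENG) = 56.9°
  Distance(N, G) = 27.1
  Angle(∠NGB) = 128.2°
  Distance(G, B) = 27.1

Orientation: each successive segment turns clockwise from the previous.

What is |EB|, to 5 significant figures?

33.118

S is at the origin; SV runs at 124.2° with length 27.4, so V = (-15.401, 22.662). SV is perpendicular to VE, so VE runs at 34.200°; with |VE| = 14.8, E = (-3.1603, 30.981). VE is perpendicular to EN, so EN runs at -55.800°; with |EN| = 20.2, N = (8.1938, 14.274). ∠ENG = 56.9° gives NG at -178.90° from the x-axis; with |NG| = 27.1, G = (-18.901, 13.754). ∠NGB = 128.2° gives GB at 129.30° from the x-axis; with |GB| = 27.1, B = (-36.066, 34.725). Then |EB| = |B − E| = 33.118.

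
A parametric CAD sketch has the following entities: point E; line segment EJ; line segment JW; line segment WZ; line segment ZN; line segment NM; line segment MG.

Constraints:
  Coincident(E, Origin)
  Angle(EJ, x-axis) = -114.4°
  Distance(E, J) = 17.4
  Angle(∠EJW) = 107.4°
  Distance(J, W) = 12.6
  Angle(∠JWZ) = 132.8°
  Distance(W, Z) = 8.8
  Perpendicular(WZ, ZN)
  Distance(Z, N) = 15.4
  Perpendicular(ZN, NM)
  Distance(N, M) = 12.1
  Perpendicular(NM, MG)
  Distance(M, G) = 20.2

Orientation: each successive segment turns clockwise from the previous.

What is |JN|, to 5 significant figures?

18.420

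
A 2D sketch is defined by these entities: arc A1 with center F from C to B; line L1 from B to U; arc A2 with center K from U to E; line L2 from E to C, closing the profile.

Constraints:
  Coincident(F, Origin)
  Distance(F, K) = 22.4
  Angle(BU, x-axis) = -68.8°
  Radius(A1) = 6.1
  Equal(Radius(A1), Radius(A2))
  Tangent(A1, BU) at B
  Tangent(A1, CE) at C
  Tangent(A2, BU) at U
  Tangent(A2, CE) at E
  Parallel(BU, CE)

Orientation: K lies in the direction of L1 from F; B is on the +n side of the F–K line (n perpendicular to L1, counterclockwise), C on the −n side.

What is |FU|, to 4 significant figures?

23.22

The slot axis is L1's direction at -68.8°, so u = (cos -68.8°, sin -68.8°) = (0.3616, -0.9323) and n = (−sin -68.8°, cos -68.8°) = (0.9323, 0.3616). F is at the origin and K lies 22.4 along u from F, so K = 22.4·u = (8.100, -20.88). Tangency of A1 to both parallel lines with radius 6.1 puts B and C at F ± 6.1·n: B = (5.687, 2.206), C = (-5.687, -2.206). Equal radii place U and E the same way about K: U = K + 6.1·n = (13.79, -18.68), E = K − 6.1·n = (2.413, -23.09). Then |FU| = |U − F| = 23.22.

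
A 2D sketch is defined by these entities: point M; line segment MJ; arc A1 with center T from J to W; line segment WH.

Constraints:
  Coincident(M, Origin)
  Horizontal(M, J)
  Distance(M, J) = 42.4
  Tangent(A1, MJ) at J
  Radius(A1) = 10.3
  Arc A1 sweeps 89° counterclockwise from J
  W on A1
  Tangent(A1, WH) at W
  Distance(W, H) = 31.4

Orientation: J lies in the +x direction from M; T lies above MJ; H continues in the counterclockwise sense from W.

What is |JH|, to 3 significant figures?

42.9

M is at the origin; MJ is horizontal with |MJ| = 42.4 and J on the +x side, so J = (42.4, 0.00). Tangency of A1 to MJ means the radius TJ is perpendicular to MJ, so T = J + (0, 10.3) = (42.4, 10.3). On A1, J sits at bearing -90° from T; an 89° counterclockwise sweep puts W at bearing -1°, so W = T + 10.3·(cos -1°, sin -1°) = (52.7, 10.1). Since A1 is tangent to WH there, TW ⟂ WH, so WH runs along (−sin -1°, cos -1°); with |WH| = 31.4, H = (53.2, 41.5). Then |JH| = |H − J| = 42.9.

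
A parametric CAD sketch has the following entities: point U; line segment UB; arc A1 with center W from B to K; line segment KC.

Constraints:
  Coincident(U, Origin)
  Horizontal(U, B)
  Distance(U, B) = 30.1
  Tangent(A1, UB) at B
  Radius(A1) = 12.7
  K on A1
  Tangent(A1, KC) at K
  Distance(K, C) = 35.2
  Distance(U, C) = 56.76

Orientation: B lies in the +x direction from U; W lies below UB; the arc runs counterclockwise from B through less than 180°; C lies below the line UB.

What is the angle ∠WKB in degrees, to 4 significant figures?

37.54°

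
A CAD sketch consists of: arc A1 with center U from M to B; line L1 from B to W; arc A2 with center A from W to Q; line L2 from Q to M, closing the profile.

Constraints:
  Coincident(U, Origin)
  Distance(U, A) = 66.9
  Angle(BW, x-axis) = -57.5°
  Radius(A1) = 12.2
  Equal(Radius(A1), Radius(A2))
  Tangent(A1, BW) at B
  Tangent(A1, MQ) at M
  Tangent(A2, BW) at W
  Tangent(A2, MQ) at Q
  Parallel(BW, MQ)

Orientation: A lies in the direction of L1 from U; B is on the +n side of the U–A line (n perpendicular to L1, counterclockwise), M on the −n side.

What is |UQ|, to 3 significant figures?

68.0

The slot axis is L1's direction at -57.5°, so u = (cos -57.5°, sin -57.5°) = (0.537, -0.843) and n = (−sin -57.5°, cos -57.5°) = (0.843, 0.537). U is at the origin and A lies 66.9 along u from U, so A = 66.9·u = (35.9, -56.4). Tangency of A1 to both parallel lines with radius 12.2 puts B and M at U ± 12.2·n: B = (10.3, 6.56), M = (-10.3, -6.56). Equal radii place W and Q the same way about A: W = A + 12.2·n = (46.2, -49.9), Q = A − 12.2·n = (25.7, -63.0). Then |UQ| = |Q − U| = 68.0.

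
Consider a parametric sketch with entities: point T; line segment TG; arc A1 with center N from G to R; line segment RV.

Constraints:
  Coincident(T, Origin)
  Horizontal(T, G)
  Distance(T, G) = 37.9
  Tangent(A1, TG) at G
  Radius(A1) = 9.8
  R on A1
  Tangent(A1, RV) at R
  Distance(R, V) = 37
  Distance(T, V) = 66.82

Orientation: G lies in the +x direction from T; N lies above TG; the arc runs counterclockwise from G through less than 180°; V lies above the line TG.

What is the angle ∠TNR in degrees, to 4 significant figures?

165.5°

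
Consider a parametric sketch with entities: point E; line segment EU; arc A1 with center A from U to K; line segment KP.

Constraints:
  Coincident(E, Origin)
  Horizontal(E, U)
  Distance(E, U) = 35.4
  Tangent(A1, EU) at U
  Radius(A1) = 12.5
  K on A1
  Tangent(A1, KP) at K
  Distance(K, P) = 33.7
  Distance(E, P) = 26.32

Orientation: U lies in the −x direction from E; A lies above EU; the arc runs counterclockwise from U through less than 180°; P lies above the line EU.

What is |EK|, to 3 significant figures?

27.1

E is at the origin; EU is horizontal with |EU| = 35.4 and U on the −x side, so U = (-35.4, 0.00). A1 meets EU tangentially, so AU is at right angles to EU, so A = U + (0, 12.5) = (-35.4, 12.5). Since AK ⟂ KP (tangency), |AP| = √(12.5² + 33.7²) = 35.9 regardless of where K sits on A1. So P lies on both circle(E, 26.32) and circle(A, 35.9); the above-EU intersection is P = (-2.18, 26.2). K is the foot of the tangent from P: K = (-26.9, 3.33).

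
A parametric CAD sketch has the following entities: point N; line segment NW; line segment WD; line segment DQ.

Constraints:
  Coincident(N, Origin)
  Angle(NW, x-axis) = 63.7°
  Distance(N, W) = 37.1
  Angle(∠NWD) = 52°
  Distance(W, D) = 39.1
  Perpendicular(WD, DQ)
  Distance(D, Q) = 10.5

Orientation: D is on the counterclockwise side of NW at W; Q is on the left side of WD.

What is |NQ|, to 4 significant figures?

24.81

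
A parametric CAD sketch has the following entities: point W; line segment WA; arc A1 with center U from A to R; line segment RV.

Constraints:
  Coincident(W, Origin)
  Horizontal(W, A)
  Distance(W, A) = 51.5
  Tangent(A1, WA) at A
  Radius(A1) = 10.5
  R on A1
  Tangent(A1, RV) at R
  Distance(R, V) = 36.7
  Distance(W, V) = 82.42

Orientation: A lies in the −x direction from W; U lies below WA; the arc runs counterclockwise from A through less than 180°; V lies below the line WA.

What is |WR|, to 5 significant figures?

62.303

W is at the origin; W and A share the same y with |WA| = 51.5 and A on the −x side, so A = (-51.500, 0.0000). A1 meets WA tangentially, so UA is at right angles to WA, so U = A + (0, -10.5) = (-51.500, -10.500). Since UR ⟂ RV (tangency), |UV| = √(10.5² + 36.7²) = 38.173 regardless of where R sits on A1. So V lies on both circle(W, 82.42) and circle(U, 38.173); the below-WA intersection is V = (-69.636, -44.089). R is the foot of the tangent from V: R = (-61.755, -8.2451).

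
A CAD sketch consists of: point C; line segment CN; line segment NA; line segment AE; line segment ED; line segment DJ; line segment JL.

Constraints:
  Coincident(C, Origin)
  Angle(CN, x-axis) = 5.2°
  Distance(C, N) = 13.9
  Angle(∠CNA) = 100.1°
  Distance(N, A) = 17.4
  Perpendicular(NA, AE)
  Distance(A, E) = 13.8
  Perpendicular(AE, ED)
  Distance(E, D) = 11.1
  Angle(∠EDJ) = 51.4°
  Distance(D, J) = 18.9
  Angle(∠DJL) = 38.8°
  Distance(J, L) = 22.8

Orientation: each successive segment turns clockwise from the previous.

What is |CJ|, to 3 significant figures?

25.2

The perpendicularity gives ED at right angles to AE, so ED runs at 105°; with |ED| = 11.1, D = (2.19, -8.46). ∠EDJ = 51.4° gives DJ at -23.3° from the x-axis; with |DJ| = 18.9, J = (19.6, -15.9). Then |CJ| = |J − C| = 25.2.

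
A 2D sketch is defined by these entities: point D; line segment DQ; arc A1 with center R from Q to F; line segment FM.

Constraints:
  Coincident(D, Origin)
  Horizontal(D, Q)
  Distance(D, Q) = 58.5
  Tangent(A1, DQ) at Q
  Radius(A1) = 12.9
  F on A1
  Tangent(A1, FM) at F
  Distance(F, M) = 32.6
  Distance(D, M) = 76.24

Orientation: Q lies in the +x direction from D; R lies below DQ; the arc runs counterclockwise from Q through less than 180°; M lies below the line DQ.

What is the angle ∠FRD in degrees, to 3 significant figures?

35.3°

D is at the origin; DQ is horizontal with |DQ| = 58.5 and Q on the +x side, so Q = (58.5, 0.00). Tangency of A1 to DQ means the radius RQ is perpendicular to DQ, so R = Q + (0, -12.9) = (58.5, -12.9). Since RF ⟂ FM (tangency), |RM| = √(12.9² + 32.6²) = 35.1 regardless of where F sits on A1. So M lies on both circle(D, 76.24) and circle(R, 35.1); the below-DQ intersection is M = (59.3, -48.0). F is the foot of the tangent from M: F = (46.6, -17.9).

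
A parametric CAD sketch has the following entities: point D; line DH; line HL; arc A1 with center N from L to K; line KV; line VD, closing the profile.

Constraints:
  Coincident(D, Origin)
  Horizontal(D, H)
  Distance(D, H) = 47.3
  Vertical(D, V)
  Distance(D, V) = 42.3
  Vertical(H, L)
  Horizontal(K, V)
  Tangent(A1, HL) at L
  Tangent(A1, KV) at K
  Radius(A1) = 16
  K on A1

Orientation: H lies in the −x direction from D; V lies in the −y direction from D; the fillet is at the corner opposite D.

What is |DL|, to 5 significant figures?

54.120

D is at the origin; D and H share the same y with |DH| = 47.3 and H on the −x side, so H = (-47.300, 0.0000). DV is vertical with |DV| = 42.3 and V on the −y side, so V = (0.0000, -42.300). The virtual corner opposite D is at (-47.300, -42.300). Since A1 is tangent to HL there, NL ⟂ HL and tangency of A1 to KV means the radius NK is perpendicular to KV, with radius 16.0, so the center N sits 16.0 in from both sides at N = (-31.300, -26.300). That places the tangent points at L = (-47.300, -26.300) on HL and K = (-31.300, -42.300) on KV. Then |DL| = |L − D| = 54.120.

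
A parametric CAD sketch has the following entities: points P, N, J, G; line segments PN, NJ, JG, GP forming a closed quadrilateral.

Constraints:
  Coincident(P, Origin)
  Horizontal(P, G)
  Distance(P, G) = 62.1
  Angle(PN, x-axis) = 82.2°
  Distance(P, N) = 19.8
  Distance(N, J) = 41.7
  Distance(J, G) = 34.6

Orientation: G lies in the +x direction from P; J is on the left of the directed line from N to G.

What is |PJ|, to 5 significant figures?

52.147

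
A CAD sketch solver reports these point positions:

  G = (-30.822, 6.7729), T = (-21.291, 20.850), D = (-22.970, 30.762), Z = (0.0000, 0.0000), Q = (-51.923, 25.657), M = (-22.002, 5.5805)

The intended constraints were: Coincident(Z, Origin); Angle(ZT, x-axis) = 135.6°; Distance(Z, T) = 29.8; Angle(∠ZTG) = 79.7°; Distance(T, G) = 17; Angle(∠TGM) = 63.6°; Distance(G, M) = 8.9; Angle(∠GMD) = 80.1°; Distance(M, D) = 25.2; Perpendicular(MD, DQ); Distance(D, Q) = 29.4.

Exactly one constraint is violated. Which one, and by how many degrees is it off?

Perpendicular(MD, DQ) — off by 7.80°.

Z = (0.00, 0.00) ✓; ZT at 135.6° ✓; |ZT| = 29.80 ✓; ∠ZTG = 79.70° ✓; |TG| = 17.00 ✓; ∠TGM = 63.60° ✓; |GM| = 8.900 ✓; ∠GMD = 80.10° ✓; |MD| = 25.20 ✓; ∠(MD, DQ) = 97.80° ✗; |DQ| = 29.40 ✓.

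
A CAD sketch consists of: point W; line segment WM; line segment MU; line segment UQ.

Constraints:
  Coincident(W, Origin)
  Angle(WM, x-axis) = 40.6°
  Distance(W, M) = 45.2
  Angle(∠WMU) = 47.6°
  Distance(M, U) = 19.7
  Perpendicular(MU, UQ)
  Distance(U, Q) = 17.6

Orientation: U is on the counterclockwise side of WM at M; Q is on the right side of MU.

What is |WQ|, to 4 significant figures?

52.11

W is at the origin; WM runs at 40.6° with length 45.2, so M = 45.2·(cos 40.6°, sin 40.6°) = (34.32, 29.41). ∠WMU = 47.6°, so MU runs at 40.6° + (180° − 47.6°) = 173.0° from the x-axis; with |MU| = 19.7, U = M + 19.7·(cos 173.0°, sin 173.0°) = (14.77, 31.82). The perpendicularity gives UQ at right angles to MU; with |UQ| = 17.6 on the right of MU, Q = U + 17.6·(0.1219, 0.9925) = (16.91, 49.28). Then |WQ| = |Q − W| = 52.11.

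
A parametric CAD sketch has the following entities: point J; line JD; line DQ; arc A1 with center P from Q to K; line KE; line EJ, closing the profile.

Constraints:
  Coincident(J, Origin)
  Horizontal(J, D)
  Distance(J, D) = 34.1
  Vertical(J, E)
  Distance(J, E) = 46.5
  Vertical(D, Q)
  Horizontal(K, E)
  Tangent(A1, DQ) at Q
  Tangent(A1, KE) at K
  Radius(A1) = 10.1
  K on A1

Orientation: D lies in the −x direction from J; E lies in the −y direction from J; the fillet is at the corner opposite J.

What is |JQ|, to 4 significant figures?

49.88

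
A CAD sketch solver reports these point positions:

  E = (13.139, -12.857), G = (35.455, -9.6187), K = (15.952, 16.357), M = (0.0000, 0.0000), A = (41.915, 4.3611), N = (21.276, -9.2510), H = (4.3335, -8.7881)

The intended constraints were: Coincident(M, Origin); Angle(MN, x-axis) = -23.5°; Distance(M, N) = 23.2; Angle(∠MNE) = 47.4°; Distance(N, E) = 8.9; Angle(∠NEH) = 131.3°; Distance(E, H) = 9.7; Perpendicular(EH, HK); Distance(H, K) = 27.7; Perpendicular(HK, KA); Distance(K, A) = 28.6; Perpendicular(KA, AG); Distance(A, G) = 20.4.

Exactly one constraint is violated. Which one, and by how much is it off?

Distance(A, G) = 20.4 — off by 5.00.

M = (0.00, 0.00) ✓; MN at -23.50° ✓; |MN| = 23.20 ✓; ∠MNE = 47.40° ✓; |NE| = 8.900 ✓; ∠NEH = 131.3° ✓; |EH| = 9.700 ✓; ∠(EH, HK) = 90.00° ✓; |HK| = 27.70 ✓; ∠(HK, KA) = 90.00° ✓; |KA| = 28.60 ✓; ∠(KA, AG) = 90.00° ✓; |AG| = 15.40 ✗.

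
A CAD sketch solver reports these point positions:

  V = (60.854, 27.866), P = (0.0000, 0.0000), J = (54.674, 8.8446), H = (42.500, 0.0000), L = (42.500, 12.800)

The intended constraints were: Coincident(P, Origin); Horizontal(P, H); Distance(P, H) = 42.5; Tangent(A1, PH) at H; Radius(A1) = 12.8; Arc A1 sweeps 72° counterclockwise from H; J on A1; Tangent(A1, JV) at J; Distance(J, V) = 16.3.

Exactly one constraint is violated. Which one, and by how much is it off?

Distance(J, V) = 16.3 — off by 3.70.

P = (0.00, 0.00) ✓; P.y = 0.00, H.y = 0.00 ✓; |PH| = 42.50 ✓; ∠(LH, HP) = 90.00° ✓; |LH| = 12.80 ✓; bearing(L→J) − bearing(L→H) = 72.00° ✓; |LJ| = 12.80 ✓; ∠(LJ, JV) = 90.00° ✓; |JV| = 20.00 ✗.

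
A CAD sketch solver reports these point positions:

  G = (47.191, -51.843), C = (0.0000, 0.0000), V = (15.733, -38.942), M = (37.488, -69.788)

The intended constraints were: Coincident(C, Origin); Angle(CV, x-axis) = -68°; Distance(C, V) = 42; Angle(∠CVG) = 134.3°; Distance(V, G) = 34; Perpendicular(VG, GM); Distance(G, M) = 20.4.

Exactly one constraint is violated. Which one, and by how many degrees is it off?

Perpendicular(VG, GM) — off by 6.10°.

C = (0.00, 0.00) ✓; CV at -68.00° ✓; |CV| = 42.00 ✓; ∠CVG = 134.3° ✓; |VG| = 34.00 ✓; ∠(VG, GM) = 96.10° ✗; |GM| = 20.40 ✓.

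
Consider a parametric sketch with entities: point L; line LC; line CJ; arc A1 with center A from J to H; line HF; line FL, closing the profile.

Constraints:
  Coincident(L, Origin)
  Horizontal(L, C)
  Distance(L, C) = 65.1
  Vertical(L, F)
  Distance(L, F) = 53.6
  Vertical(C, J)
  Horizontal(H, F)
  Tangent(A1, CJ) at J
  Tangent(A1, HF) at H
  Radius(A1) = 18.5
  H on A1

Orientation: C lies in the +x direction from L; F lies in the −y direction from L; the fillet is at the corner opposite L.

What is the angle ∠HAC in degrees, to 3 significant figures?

152°

L is at the origin; L and C share the same y with |LC| = 65.1 and C on the +x side, so C = (65.1, 0.00). LF is vertical with |LF| = 53.6 and F on the −y side, so F = (0.00, -53.6). The virtual corner opposite L is at (65.1, -53.6). Since A1 is tangent to CJ there, AJ ⟂ CJ and tangency of A1 to HF means the radius AH is perpendicular to HF, with radius 18.5, so the center A sits 18.5 in from both sides at A = (46.6, -35.1). That places the tangent points at J = (65.1, -35.1) on CJ and H = (46.6, -53.6) on HF. Then cos ∠HAC = AH·AC / (|AH||AC|), giving 152°.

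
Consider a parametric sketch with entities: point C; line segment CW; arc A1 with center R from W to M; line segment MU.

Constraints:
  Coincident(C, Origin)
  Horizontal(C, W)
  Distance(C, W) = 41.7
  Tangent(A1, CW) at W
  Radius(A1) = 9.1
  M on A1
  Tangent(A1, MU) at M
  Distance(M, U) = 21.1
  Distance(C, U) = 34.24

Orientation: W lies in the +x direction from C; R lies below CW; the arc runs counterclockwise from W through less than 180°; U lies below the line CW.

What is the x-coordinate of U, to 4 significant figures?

24.31

C is at the origin; CW is horizontal with |CW| = 41.7 and W on the +x side, so W = (41.70, 0.000). The tangent condition forces RW to be normal to CW, so R = W + (0, -9.1) = (41.70, -9.100). Since RM ⟂ MU (tangency), |RU| = √(9.1² + 21.1²) = 22.98 regardless of where M sits on A1. So U lies on both circle(C, 34.24) and circle(R, 22.98); the below-CW intersection is U = (24.31, -24.12). M is the foot of the tangent from U: M = (33.51, -5.130).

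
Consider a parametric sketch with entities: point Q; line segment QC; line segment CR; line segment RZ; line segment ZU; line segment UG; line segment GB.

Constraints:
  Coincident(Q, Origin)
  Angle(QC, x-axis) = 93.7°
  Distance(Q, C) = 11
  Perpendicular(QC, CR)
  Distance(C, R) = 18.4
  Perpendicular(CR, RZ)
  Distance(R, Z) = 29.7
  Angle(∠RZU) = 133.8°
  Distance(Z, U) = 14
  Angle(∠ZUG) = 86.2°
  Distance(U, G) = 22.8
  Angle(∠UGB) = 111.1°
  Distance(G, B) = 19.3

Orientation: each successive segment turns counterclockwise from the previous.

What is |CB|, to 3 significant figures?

5.84

Q is at the origin; QC runs at 93.7° with length 11.0, so C = (-0.710, 11.0). The perpendicularity gives CR at right angles to QC, so CR runs at -176°; with |CR| = 18.4, R = (-19.1, 9.79). CR ⟂ RZ, so RZ runs at -86.3°; with |RZ| = 29.7, Z = (-17.2, -19.8). ∠RZU = 133.8° gives ZU at -40.1° from the x-axis; with |ZU| = 14.0, U = (-6.45, -28.9). ∠ZUG = 86.2° gives UG at 53.7° from the x-axis; with |UG| = 22.8, G = (7.05, -10.5). ∠UGB = 111.1° gives GB at 123° from the x-axis; with |GB| = 19.3, B = (-3.35, 5.77). Then |CB| = |B − C| = 5.84.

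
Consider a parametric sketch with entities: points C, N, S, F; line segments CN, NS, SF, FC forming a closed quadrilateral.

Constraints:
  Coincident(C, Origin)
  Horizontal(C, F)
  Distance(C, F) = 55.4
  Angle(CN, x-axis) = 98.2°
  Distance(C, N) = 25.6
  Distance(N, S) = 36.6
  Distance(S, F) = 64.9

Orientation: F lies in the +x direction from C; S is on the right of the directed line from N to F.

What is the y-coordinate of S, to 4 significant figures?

-10.93

Checks: |NS| = 36.60 ✓; |SF| = 64.90 ✓.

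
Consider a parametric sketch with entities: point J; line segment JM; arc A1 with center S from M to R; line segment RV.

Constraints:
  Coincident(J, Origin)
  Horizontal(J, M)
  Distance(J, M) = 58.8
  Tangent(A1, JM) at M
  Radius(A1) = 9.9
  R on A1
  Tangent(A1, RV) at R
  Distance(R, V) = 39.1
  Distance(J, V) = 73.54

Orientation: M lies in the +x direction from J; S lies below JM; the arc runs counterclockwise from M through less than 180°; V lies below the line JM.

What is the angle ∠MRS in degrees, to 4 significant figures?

41.33°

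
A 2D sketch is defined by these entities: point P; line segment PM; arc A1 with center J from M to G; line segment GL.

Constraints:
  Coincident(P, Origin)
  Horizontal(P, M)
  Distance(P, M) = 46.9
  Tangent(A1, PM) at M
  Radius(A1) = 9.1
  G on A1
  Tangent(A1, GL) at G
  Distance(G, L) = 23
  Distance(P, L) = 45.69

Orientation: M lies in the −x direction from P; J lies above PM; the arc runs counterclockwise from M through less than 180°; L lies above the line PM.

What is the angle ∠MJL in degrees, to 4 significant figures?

149.1°

Checks: |JG| = 9.100 ✓; ∠(JG, GL) = 90.00° ✓; |GL| = 23.00 ✓; |PL| = 45.69 ✓.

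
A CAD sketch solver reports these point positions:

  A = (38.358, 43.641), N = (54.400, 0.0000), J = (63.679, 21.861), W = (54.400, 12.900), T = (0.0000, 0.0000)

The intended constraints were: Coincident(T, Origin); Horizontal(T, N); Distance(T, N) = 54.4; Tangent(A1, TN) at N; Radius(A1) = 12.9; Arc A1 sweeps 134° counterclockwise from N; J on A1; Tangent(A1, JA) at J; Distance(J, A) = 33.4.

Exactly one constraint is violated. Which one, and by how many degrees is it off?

Tangent(A1, JA) at J — off by 5.30°.

T = (0.00, 0.00) ✓; T.y = 0.00, N.y = 0.00 ✓; |TN| = 54.40 ✓; ∠(WN, NT) = 90.00° ✓; |WN| = 12.90 ✓; bearing(W→J) − bearing(W→N) = 134.0° ✓; |WJ| = 12.90 ✓; ∠(WJ, JA) = 84.70° ✗; |JA| = 33.40 ✓.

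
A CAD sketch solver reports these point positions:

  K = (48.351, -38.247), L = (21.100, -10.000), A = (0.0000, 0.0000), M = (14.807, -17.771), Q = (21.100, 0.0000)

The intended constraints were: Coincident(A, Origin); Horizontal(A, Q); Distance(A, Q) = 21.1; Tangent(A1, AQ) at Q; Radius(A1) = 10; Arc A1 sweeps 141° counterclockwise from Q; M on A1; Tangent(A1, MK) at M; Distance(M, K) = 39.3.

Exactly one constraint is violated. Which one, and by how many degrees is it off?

Tangent(A1, MK) at M — off by 7.60°.

A = (0.00, 0.00) ✓; A.y = 0.00, Q.y = 0.00 ✓; |AQ| = 21.10 ✓; ∠(LQ, QA) = 90.00° ✓; |LQ| = 10.00 ✓; bearing(L→M) − bearing(L→Q) = 141.0° ✓; |LM| = 10.00 ✓; ∠(LM, MK) = 82.40° ✗; |MK| = 39.30 ✓.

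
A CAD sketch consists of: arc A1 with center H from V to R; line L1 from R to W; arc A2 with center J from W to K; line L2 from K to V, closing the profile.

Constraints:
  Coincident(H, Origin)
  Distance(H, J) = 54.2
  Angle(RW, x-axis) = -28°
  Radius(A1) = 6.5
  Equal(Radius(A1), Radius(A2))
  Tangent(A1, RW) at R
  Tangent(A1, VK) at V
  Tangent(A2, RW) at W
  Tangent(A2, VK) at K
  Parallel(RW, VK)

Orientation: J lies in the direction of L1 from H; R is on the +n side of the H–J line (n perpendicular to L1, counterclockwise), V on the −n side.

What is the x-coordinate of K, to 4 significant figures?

44.80

Tangency of A1 to both parallel lines with radius 6.5 puts R and V at H ± 6.5·n: R = (3.052, 5.739), V = (-3.052, -5.739). Equal radii place W and K the same way about J: W = J + 6.5·n = (50.91, -19.71), K = J − 6.5·n = (44.80, -31.18). So K.x = 44.80.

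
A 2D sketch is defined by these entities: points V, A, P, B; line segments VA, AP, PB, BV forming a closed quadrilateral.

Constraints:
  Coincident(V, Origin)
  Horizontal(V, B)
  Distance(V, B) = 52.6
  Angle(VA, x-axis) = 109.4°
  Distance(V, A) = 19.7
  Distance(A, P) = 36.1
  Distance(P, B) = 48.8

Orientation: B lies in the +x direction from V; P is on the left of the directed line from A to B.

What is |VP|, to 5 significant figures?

45.383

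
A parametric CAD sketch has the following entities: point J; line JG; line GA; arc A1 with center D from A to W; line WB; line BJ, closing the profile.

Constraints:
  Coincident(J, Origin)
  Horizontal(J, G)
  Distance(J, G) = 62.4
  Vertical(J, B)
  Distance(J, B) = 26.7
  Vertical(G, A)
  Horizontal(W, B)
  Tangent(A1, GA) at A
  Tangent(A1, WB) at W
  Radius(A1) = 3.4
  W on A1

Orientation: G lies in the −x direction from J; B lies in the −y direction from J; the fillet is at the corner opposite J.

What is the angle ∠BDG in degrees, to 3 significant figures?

102°

J is at the origin; JG is horizontal with |JG| = 62.4 and G on the −x side, so G = (-62.4, 0.00). J and B share the same x with |JB| = 26.7 and B on the −y side, so B = (0.00, -26.7). The virtual corner opposite J is at (-62.4, -26.7). The tangent condition forces DA to be normal to GA and the tangent condition forces DW to be normal to WB, with radius 3.4, so the center D sits 3.4 in from both sides at D = (-59.0, -23.3). Then cos ∠BDG = DB·DG / (|DB||DG|), giving 102°.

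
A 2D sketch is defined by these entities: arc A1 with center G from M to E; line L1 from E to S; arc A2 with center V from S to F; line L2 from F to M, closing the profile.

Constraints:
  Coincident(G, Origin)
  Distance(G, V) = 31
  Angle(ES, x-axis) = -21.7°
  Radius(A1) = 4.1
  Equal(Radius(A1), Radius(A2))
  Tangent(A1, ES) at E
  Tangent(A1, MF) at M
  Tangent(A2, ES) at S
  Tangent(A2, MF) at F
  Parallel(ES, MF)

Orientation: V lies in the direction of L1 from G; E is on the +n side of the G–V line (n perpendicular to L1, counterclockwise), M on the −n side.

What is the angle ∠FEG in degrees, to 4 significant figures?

75.18°

Tangency of A1 to both parallel lines with radius 4.1 puts E and M at G ± 4.1·n: E = (1.516, 3.809), M = (-1.516, -3.809). Equal radii place S and F the same way about V: S = V + 4.1·n = (30.32, -7.653), F = V − 4.1·n = (27.29, -15.27). Then cos ∠FEG = EF·EG / (|EF||EG|), giving 75.18°.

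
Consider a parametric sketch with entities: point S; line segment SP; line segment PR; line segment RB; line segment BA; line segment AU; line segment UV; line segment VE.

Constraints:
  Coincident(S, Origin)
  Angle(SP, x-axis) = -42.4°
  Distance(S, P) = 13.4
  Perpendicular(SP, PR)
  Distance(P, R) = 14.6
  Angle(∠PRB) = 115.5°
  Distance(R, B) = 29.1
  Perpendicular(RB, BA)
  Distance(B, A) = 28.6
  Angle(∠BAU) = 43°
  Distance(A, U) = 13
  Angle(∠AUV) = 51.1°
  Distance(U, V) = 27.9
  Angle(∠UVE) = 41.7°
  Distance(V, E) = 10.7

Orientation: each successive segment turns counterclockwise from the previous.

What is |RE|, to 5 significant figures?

47.561

S is at the origin; SP runs at -42.4° with length 13.4, so P = (9.8953, -9.0357). The perpendicularity gives PR at right angles to SP, so PR runs at 47.600°; with |PR| = 14.6, R = (19.740, 1.7458). ∠PRB = 115.5° gives RB at 112.10° from the x-axis; with |RB| = 29.1, B = (8.7920, 28.708). RB ⟂ BA, so BA runs at -157.90°; with |BA| = 28.6, A = (-17.707, 17.948). ∠BAU = 43.0° gives AU at -20.900° from the x-axis; with |AU| = 13.0, U = (-5.5621, 13.310). ∠AUV = 51.1° gives UV at 108.00° from the x-axis; with |UV| = 27.9, V = (-14.184, 39.845). ∠UVE = 41.7° gives VE at -113.70° from the x-axis; with |VE| = 10.7, E = (-18.484, 30.047). Then |RE| = |E − R| = 47.561.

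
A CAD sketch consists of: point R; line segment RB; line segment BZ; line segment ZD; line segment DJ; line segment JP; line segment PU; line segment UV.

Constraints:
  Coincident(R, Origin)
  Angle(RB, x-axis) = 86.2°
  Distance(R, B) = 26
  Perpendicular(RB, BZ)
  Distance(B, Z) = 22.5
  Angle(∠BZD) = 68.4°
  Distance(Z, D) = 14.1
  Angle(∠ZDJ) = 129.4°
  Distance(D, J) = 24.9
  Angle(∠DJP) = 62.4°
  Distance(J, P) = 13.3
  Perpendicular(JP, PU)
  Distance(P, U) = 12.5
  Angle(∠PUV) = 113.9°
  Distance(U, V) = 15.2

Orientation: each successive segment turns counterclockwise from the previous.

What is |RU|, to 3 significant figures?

18.2

R is at the origin; RB runs at 86.2° with length 26.0, so B = (1.72, 25.9). RB ⟂ BZ, so BZ runs at 176°; with |BZ| = 22.5, Z = (-20.7, 27.4). ∠BZD = 68.4° gives ZD at -72.2° from the x-axis; with |ZD| = 14.1, D = (-16.4, 14.0). ∠ZDJ = 129.4° gives DJ at -21.6° from the x-axis; with |DJ| = 24.9, J = (6.73, 4.84). ∠DJP = 62.4° gives JP at 96.0° from the x-axis; with |JP| = 13.3, P = (5.34, 18.1). JP is perpendicular to PU, so PU runs at -174°; with |PU| = 12.5, U = (-7.09, 16.8). Then |RU| = |U − R| = 18.2.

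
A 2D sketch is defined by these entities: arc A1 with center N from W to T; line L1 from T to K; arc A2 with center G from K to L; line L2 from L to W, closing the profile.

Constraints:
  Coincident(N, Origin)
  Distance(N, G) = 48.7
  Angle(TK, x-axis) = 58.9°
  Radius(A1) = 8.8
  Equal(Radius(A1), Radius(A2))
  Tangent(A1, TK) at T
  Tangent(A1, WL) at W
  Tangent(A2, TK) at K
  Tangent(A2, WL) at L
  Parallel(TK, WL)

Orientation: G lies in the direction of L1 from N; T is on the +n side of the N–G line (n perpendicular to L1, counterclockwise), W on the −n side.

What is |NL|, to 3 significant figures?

49.5

The slot axis is L1's direction at 58.9°, so u = (cos 58.9°, sin 58.9°) = (0.517, 0.856) and n = (−sin 58.9°, cos 58.9°) = (-0.856, 0.517). N is at the origin and G lies 48.7 along u from N, so G = 48.7·u = (25.2, 41.7). Tangency of A1 to both parallel lines with radius 8.8 puts T and W at N ± 8.8·n: T = (-7.54, 4.55), W = (7.54, -4.55). Equal radii place K and L the same way about G: K = G + 8.8·n = (17.6, 46.2), L = G − 8.8·n = (32.7, 37.2). Then |NL| = |L − N| = 49.5.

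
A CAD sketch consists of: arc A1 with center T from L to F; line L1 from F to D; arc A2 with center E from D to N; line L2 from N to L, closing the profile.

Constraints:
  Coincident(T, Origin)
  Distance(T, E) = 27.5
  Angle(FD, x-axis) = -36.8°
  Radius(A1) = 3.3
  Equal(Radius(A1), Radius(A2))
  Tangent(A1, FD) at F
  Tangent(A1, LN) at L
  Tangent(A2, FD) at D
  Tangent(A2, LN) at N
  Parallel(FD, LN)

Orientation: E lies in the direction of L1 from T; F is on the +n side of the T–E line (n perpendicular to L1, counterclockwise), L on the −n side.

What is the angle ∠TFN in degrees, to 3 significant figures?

76.5°

The slot axis is L1's direction at -36.8°, so u = (cos -36.8°, sin -36.8°) = (0.801, -0.599) and n = (−sin -36.8°, cos -36.8°) = (0.599, 0.801). T is at the origin and E lies 27.5 along u from T, so E = 27.5·u = (22.0, -16.5). Tangency of A1 to both parallel lines with radius 3.3 puts F and L at T ± 3.3·n: F = (1.98, 2.64), L = (-1.98, -2.64). Equal radii place D and N the same way about E: D = E + 3.3·n = (24.0, -13.8), N = E − 3.3·n = (20.0, -19.1). Then cos ∠TFN = FT·FN / (|FT||FN|), giving 76.5°.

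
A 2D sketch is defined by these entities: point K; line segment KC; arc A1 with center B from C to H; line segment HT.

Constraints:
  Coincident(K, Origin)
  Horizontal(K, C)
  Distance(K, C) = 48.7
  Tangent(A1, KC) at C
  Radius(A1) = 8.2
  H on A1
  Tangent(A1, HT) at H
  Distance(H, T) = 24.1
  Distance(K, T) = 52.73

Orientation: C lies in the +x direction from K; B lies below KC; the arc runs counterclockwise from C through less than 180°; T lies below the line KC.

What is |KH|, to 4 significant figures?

41.39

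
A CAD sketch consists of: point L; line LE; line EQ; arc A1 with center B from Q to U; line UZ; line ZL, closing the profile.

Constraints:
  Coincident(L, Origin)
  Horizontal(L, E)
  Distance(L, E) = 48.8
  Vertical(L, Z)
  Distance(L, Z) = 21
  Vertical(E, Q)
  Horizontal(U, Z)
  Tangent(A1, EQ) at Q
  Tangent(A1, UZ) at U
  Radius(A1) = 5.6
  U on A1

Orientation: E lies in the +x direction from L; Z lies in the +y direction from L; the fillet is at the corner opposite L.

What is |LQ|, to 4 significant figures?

51.17

The virtual corner opposite L is at (48.80, 21.00). Tangency of A1 to EQ means the radius BQ is perpendicular to EQ and A1 meets UZ tangentially, so BU is at right angles to UZ, with radius 5.6, so the center B sits 5.6 in from both sides at B = (43.20, 15.40). That places the tangent points at Q = (48.80, 15.40) on EQ and U = (43.20, 21.00) on UZ. Then |LQ| = |Q − L| = 51.17.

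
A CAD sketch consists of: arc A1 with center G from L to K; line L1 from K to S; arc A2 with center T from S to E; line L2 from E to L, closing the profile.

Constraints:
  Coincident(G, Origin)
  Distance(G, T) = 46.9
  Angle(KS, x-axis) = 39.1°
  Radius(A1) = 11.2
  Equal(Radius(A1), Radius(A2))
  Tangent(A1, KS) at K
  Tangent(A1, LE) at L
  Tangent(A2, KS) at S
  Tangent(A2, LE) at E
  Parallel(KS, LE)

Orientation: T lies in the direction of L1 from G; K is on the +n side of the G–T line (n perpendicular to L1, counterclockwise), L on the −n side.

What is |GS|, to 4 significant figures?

48.22

The slot axis is L1's direction at 39.1°, so u = (cos 39.1°, sin 39.1°) = (0.7760, 0.6307) and n = (−sin 39.1°, cos 39.1°) = (-0.6307, 0.7760). G is at the origin and T lies 46.9 along u from G, so T = 46.9·u = (36.40, 29.58). Tangency of A1 to both parallel lines with radius 11.2 puts K and L at G ± 11.2·n: K = (-7.064, 8.692), L = (7.064, -8.692). Equal radii place S and E the same way about T: S = T + 11.2·n = (29.33, 38.27), E = T − 11.2·n = (43.46, 20.89). Then |GS| = |S − G| = 48.22.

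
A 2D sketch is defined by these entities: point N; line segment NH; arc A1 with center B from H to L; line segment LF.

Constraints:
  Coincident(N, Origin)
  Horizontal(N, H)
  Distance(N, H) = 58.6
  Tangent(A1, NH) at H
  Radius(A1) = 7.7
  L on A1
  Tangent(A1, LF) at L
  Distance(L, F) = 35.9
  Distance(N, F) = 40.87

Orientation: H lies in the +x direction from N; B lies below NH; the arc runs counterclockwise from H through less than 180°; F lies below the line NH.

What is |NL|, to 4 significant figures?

52.97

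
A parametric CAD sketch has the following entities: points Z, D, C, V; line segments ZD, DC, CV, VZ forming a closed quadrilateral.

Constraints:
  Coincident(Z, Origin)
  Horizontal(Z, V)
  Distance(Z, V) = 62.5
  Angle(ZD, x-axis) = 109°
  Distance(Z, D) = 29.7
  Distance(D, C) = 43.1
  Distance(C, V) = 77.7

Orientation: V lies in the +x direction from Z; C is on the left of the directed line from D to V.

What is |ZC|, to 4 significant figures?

64.57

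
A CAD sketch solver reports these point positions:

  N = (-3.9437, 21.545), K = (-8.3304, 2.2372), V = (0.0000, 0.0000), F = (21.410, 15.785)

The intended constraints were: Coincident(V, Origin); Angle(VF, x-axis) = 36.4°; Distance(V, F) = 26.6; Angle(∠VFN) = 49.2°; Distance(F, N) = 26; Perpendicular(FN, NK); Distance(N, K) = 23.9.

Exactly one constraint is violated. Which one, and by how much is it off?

Distance(N, K) = 23.9 — off by 4.10.

V = (0.00, 0.00) ✓; VF at 36.40° ✓; |VF| = 26.60 ✓; ∠VFN = 49.20° ✓; |FN| = 26.00 ✓; ∠(FN, NK) = 90.00° ✓; |NK| = 19.80 ✗.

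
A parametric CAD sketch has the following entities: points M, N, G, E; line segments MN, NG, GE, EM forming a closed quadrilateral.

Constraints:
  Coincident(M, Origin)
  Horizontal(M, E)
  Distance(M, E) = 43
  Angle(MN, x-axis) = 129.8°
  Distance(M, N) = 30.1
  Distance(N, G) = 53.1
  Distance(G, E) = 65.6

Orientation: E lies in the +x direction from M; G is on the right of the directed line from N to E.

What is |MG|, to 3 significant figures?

33.6

Checks: |NG| = 53.10 ✓; |GE| = 65.60 ✓.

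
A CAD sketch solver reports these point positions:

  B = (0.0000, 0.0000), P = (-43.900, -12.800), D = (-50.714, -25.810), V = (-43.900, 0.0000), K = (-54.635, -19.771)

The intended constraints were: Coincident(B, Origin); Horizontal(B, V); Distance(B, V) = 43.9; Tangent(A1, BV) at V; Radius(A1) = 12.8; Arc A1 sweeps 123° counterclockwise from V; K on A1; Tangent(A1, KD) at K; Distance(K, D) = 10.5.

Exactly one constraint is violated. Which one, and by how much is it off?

Distance(K, D) = 10.5 — off by 3.30.

B = (0.00, 0.00) ✓; B.y = 0.00, V.y = 0.00 ✓; |BV| = 43.90 ✓; ∠(PV, VB) = 90.00° ✓; |PV| = 12.80 ✓; bearing(P→K) − bearing(P→V) = 123.0° ✓; |PK| = 12.80 ✓; ∠(PK, KD) = 90.00° ✓; |KD| = 7.200 ✗.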